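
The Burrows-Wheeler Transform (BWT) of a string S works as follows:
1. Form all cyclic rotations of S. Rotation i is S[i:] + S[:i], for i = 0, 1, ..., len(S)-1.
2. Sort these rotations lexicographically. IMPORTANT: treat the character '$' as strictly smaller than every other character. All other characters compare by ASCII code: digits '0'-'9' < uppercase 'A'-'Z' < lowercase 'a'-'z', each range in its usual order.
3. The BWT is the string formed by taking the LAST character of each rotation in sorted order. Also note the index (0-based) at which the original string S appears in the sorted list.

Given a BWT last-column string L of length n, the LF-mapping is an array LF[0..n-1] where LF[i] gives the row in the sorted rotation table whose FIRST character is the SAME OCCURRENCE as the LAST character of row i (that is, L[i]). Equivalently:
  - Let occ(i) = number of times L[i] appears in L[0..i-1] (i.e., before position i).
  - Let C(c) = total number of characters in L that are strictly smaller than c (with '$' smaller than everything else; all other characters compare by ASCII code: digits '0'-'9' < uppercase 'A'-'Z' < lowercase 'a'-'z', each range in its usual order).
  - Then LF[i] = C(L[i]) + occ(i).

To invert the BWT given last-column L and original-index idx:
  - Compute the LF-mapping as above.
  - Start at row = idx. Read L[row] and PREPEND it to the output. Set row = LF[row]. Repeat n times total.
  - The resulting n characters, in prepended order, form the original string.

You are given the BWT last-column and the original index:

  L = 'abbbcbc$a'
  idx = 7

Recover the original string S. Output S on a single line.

Answer: cbacbbba$

Derivation:
LF mapping: 1 3 4 5 7 6 8 0 2
Walk LF starting at row 7, prepending L[row]:
  step 1: row=7, L[7]='$', prepend. Next row=LF[7]=0
  step 2: row=0, L[0]='a', prepend. Next row=LF[0]=1
  step 3: row=1, L[1]='b', prepend. Next row=LF[1]=3
  step 4: row=3, L[3]='b', prepend. Next row=LF[3]=5
  step 5: row=5, L[5]='b', prepend. Next row=LF[5]=6
  step 6: row=6, L[6]='c', prepend. Next row=LF[6]=8
  step 7: row=8, L[8]='a', prepend. Next row=LF[8]=2
  step 8: row=2, L[2]='b', prepend. Next row=LF[2]=4
  step 9: row=4, L[4]='c', prepend. Next row=LF[4]=7
Reversed output: cbacbbba$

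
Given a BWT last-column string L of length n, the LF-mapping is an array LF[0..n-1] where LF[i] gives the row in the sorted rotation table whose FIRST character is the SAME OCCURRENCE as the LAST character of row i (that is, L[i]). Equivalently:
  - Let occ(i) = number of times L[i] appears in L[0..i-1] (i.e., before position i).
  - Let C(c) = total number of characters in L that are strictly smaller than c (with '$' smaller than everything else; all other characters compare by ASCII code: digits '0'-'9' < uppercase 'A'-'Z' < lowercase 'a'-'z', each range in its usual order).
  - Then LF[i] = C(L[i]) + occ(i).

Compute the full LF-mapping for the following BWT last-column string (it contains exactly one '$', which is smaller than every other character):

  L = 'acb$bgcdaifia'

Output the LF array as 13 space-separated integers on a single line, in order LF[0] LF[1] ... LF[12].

Char counts: '$':1, 'a':3, 'b':2, 'c':2, 'd':1, 'f':1, 'g':1, 'i':2
C (first-col start): C('$')=0, C('a')=1, C('b')=4, C('c')=6, C('d')=8, C('f')=9, C('g')=10, C('i')=11
L[0]='a': occ=0, LF[0]=C('a')+0=1+0=1
L[1]='c': occ=0, LF[1]=C('c')+0=6+0=6
L[2]='b': occ=0, LF[2]=C('b')+0=4+0=4
L[3]='$': occ=0, LF[3]=C('$')+0=0+0=0
L[4]='b': occ=1, LF[4]=C('b')+1=4+1=5
L[5]='g': occ=0, LF[5]=C('g')+0=10+0=10
L[6]='c': occ=1, LF[6]=C('c')+1=6+1=7
L[7]='d': occ=0, LF[7]=C('d')+0=8+0=8
L[8]='a': occ=1, LF[8]=C('a')+1=1+1=2
L[9]='i': occ=0, LF[9]=C('i')+0=11+0=11
L[10]='f': occ=0, LF[10]=C('f')+0=9+0=9
L[11]='i': occ=1, LF[11]=C('i')+1=11+1=12
L[12]='a': occ=2, LF[12]=C('a')+2=1+2=3

Answer: 1 6 4 0 5 10 7 8 2 11 9 12 3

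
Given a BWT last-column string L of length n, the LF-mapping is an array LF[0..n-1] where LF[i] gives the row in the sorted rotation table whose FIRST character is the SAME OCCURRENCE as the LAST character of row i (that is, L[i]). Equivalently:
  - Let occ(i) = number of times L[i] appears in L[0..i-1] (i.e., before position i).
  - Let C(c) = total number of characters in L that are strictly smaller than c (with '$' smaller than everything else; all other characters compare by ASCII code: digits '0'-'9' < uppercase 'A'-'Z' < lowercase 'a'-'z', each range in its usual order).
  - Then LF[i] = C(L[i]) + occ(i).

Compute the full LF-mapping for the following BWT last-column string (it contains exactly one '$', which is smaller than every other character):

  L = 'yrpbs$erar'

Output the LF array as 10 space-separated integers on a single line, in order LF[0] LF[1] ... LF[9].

Char counts: '$':1, 'a':1, 'b':1, 'e':1, 'p':1, 'r':3, 's':1, 'y':1
C (first-col start): C('$')=0, C('a')=1, C('b')=2, C('e')=3, C('p')=4, C('r')=5, C('s')=8, C('y')=9
L[0]='y': occ=0, LF[0]=C('y')+0=9+0=9
L[1]='r': occ=0, LF[1]=C('r')+0=5+0=5
L[2]='p': occ=0, LF[2]=C('p')+0=4+0=4
L[3]='b': occ=0, LF[3]=C('b')+0=2+0=2
L[4]='s': occ=0, LF[4]=C('s')+0=8+0=8
L[5]='$': occ=0, LF[5]=C('$')+0=0+0=0
L[6]='e': occ=0, LF[6]=C('e')+0=3+0=3
L[7]='r': occ=1, LF[7]=C('r')+1=5+1=6
L[8]='a': occ=0, LF[8]=C('a')+0=1+0=1
L[9]='r': occ=2, LF[9]=C('r')+2=5+2=7

Answer: 9 5 4 2 8 0 3 6 1 7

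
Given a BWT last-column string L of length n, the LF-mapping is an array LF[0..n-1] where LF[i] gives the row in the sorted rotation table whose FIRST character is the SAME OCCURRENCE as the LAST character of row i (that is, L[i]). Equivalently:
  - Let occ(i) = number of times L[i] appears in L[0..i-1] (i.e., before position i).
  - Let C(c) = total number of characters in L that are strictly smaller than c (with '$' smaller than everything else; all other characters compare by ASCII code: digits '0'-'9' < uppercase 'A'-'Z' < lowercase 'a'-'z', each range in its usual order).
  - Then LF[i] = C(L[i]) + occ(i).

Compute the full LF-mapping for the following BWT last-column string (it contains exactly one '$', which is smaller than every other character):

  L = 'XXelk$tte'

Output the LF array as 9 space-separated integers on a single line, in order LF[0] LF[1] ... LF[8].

Answer: 1 2 3 6 5 0 7 8 4

Derivation:
Char counts: '$':1, 'X':2, 'e':2, 'k':1, 'l':1, 't':2
C (first-col start): C('$')=0, C('X')=1, C('e')=3, C('k')=5, C('l')=6, C('t')=7
L[0]='X': occ=0, LF[0]=C('X')+0=1+0=1
L[1]='X': occ=1, LF[1]=C('X')+1=1+1=2
L[2]='e': occ=0, LF[2]=C('e')+0=3+0=3
L[3]='l': occ=0, LF[3]=C('l')+0=6+0=6
L[4]='k': occ=0, LF[4]=C('k')+0=5+0=5
L[5]='$': occ=0, LF[5]=C('$')+0=0+0=0
L[6]='t': occ=0, LF[6]=C('t')+0=7+0=7
L[7]='t': occ=1, LF[7]=C('t')+1=7+1=8
L[8]='e': occ=1, LF[8]=C('e')+1=3+1=4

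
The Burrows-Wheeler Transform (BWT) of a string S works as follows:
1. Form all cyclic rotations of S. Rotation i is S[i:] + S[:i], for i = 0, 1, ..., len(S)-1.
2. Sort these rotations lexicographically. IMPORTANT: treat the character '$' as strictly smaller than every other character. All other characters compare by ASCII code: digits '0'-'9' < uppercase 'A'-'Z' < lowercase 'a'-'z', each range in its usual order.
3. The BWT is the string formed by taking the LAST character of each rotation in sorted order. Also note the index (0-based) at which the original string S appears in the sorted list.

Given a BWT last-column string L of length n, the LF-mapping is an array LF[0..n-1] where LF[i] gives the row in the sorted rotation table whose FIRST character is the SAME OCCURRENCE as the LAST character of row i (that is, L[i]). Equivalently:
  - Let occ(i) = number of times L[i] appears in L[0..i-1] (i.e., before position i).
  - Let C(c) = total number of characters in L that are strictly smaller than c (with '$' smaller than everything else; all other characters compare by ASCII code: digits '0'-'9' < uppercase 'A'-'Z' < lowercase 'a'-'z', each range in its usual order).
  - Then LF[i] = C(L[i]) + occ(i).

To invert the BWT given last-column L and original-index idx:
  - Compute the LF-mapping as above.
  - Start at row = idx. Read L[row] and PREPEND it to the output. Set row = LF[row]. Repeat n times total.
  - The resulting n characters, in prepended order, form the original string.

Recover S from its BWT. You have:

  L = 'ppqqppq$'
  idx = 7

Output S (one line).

LF mapping: 1 2 5 6 3 4 7 0
Walk LF starting at row 7, prepending L[row]:
  step 1: row=7, L[7]='$', prepend. Next row=LF[7]=0
  step 2: row=0, L[0]='p', prepend. Next row=LF[0]=1
  step 3: row=1, L[1]='p', prepend. Next row=LF[1]=2
  step 4: row=2, L[2]='q', prepend. Next row=LF[2]=5
  step 5: row=5, L[5]='p', prepend. Next row=LF[5]=4
  step 6: row=4, L[4]='p', prepend. Next row=LF[4]=3
  step 7: row=3, L[3]='q', prepend. Next row=LF[3]=6
  step 8: row=6, L[6]='q', prepend. Next row=LF[6]=7
Reversed output: qqppqpp$

Answer: qqppqpp$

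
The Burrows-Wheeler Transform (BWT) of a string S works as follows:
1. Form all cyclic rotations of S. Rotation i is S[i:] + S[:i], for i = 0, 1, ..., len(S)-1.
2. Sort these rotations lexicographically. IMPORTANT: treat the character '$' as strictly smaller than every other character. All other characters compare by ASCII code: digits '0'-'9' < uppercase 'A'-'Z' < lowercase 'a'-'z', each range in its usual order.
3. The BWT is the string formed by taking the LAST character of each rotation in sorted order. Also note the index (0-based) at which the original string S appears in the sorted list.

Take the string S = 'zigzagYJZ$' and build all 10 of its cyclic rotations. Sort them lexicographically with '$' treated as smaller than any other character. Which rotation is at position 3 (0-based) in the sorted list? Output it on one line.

Answer: Z$zigzagYJ

Derivation:
All 10 rotations (rotation i = S[i:]+S[:i]):
  rot[0] = zigzagYJZ$
  rot[1] = igzagYJZ$z
  rot[2] = gzagYJZ$zi
  rot[3] = zagYJZ$zig
  rot[4] = agYJZ$zigz
  rot[5] = gYJZ$zigza
  rot[6] = YJZ$zigzag
  rot[7] = JZ$zigzagY
  rot[8] = Z$zigzagYJ
  rot[9] = $zigzagYJZ
Sorted (with $ < everything):
  sorted[0] = $zigzagYJZ
  sorted[1] = JZ$zigzagY
  sorted[2] = YJZ$zigzag
  sorted[3] = Z$zigzagYJ
  sorted[4] = agYJZ$zigz
  sorted[5] = gYJZ$zigza
  sorted[6] = gzagYJZ$zi
  sorted[7] = igzagYJZ$z
  sorted[8] = zagYJZ$zig
  sorted[9] = zigzagYJZ$
sorted[3] = Z$zigzagYJ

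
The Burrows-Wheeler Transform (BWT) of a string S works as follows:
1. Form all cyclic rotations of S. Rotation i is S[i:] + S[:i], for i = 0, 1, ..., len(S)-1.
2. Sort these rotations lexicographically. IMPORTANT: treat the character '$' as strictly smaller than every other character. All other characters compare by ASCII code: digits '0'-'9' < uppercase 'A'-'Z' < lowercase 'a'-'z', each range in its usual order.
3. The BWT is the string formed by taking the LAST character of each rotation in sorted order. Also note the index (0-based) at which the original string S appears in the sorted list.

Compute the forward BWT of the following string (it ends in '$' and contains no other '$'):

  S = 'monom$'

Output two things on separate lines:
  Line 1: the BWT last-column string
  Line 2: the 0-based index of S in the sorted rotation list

Answer: mo$onm
2

Derivation:
All 6 rotations (rotation i = S[i:]+S[:i]):
  rot[0] = monom$
  rot[1] = onom$m
  rot[2] = nom$mo
  rot[3] = om$mon
  rot[4] = m$mono
  rot[5] = $monom
Sorted (with $ < everything):
  sorted[0] = $monom  (last char: 'm')
  sorted[1] = m$mono  (last char: 'o')
  sorted[2] = monom$  (last char: '$')
  sorted[3] = nom$mo  (last char: 'o')
  sorted[4] = om$mon  (last char: 'n')
  sorted[5] = onom$m  (last char: 'm')
Last column: mo$onm
Original string S is at sorted index 2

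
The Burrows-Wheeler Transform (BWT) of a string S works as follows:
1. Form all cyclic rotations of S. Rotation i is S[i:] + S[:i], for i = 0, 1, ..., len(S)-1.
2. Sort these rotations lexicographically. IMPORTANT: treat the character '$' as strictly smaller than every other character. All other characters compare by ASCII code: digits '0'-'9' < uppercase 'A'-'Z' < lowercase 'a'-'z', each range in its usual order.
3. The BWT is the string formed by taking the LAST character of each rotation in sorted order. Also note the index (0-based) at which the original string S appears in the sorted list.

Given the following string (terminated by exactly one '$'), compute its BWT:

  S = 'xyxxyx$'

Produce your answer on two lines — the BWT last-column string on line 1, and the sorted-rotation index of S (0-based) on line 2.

Answer: xyyx$xx
4

Derivation:
All 7 rotations (rotation i = S[i:]+S[:i]):
  rot[0] = xyxxyx$
  rot[1] = yxxyx$x
  rot[2] = xxyx$xy
  rot[3] = xyx$xyx
  rot[4] = yx$xyxx
  rot[5] = x$xyxxy
  rot[6] = $xyxxyx
Sorted (with $ < everything):
  sorted[0] = $xyxxyx  (last char: 'x')
  sorted[1] = x$xyxxy  (last char: 'y')
  sorted[2] = xxyx$xy  (last char: 'y')
  sorted[3] = xyx$xyx  (last char: 'x')
  sorted[4] = xyxxyx$  (last char: '$')
  sorted[5] = yx$xyxx  (last char: 'x')
  sorted[6] = yxxyx$x  (last char: 'x')
Last column: xyyx$xx
Original string S is at sorted index 4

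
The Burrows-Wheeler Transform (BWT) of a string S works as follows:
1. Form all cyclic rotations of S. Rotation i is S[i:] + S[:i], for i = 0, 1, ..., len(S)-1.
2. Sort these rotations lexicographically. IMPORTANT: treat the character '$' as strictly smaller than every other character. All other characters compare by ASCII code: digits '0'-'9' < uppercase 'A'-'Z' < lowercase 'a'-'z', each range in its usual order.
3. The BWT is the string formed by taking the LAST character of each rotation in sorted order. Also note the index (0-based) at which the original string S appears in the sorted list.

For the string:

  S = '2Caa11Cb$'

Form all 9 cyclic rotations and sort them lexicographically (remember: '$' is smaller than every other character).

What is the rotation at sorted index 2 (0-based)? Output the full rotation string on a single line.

All 9 rotations (rotation i = S[i:]+S[:i]):
  rot[0] = 2Caa11Cb$
  rot[1] = Caa11Cb$2
  rot[2] = aa11Cb$2C
  rot[3] = a11Cb$2Ca
  rot[4] = 11Cb$2Caa
  rot[5] = 1Cb$2Caa1
  rot[6] = Cb$2Caa11
  rot[7] = b$2Caa11C
  rot[8] = $2Caa11Cb
Sorted (with $ < everything):
  sorted[0] = $2Caa11Cb
  sorted[1] = 11Cb$2Caa
  sorted[2] = 1Cb$2Caa1
  sorted[3] = 2Caa11Cb$
  sorted[4] = Caa11Cb$2
  sorted[5] = Cb$2Caa11
  sorted[6] = a11Cb$2Ca
  sorted[7] = aa11Cb$2C
  sorted[8] = b$2Caa11C
sorted[2] = 1Cb$2Caa1

Answer: 1Cb$2Caa1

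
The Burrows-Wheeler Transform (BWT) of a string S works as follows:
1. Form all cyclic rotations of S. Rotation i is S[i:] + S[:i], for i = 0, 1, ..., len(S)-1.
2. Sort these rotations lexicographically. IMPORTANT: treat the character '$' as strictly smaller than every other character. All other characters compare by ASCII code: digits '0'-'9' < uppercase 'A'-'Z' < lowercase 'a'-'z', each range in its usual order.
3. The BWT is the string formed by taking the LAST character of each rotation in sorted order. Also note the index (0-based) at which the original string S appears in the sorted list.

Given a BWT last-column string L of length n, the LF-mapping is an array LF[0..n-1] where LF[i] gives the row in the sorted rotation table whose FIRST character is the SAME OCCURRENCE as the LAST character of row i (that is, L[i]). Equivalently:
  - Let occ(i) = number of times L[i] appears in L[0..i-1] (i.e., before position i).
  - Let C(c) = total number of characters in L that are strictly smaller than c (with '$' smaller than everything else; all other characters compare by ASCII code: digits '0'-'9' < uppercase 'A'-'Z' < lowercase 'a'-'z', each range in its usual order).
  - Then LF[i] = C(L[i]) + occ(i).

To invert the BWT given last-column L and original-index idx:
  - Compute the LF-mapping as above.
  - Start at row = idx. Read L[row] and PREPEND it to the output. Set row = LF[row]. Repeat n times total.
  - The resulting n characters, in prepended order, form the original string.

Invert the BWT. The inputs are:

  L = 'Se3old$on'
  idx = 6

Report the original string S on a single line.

LF mapping: 2 4 1 7 5 3 0 8 6
Walk LF starting at row 6, prepending L[row]:
  step 1: row=6, L[6]='$', prepend. Next row=LF[6]=0
  step 2: row=0, L[0]='S', prepend. Next row=LF[0]=2
  step 3: row=2, L[2]='3', prepend. Next row=LF[2]=1
  step 4: row=1, L[1]='e', prepend. Next row=LF[1]=4
  step 5: row=4, L[4]='l', prepend. Next row=LF[4]=5
  step 6: row=5, L[5]='d', prepend. Next row=LF[5]=3
  step 7: row=3, L[3]='o', prepend. Next row=LF[3]=7
  step 8: row=7, L[7]='o', prepend. Next row=LF[7]=8
  step 9: row=8, L[8]='n', prepend. Next row=LF[8]=6
Reversed output: noodle3S$

Answer: noodle3S$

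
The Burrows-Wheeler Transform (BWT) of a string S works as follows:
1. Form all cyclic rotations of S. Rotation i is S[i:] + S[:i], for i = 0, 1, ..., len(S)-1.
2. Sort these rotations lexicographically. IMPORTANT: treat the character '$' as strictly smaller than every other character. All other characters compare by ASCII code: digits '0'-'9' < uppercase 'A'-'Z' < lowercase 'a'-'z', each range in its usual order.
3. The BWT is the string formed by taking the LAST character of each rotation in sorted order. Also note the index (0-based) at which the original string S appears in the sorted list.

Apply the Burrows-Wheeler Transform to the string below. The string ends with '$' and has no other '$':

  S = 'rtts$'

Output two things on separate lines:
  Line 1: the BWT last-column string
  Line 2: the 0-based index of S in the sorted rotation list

All 5 rotations (rotation i = S[i:]+S[:i]):
  rot[0] = rtts$
  rot[1] = tts$r
  rot[2] = ts$rt
  rot[3] = s$rtt
  rot[4] = $rtts
Sorted (with $ < everything):
  sorted[0] = $rtts  (last char: 's')
  sorted[1] = rtts$  (last char: '$')
  sorted[2] = s$rtt  (last char: 't')
  sorted[3] = ts$rt  (last char: 't')
  sorted[4] = tts$r  (last char: 'r')
Last column: s$ttr
Original string S is at sorted index 1

Answer: s$ttr
1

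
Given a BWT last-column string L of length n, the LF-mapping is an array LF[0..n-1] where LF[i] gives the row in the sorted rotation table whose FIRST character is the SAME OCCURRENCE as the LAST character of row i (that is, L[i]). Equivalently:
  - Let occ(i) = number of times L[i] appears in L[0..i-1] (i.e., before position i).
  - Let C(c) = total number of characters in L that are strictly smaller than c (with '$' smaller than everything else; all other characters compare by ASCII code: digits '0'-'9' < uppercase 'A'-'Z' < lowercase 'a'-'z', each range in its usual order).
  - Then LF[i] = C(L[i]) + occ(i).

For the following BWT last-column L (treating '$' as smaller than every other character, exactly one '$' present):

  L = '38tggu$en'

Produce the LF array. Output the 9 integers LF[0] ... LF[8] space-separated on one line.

Char counts: '$':1, '3':1, '8':1, 'e':1, 'g':2, 'n':1, 't':1, 'u':1
C (first-col start): C('$')=0, C('3')=1, C('8')=2, C('e')=3, C('g')=4, C('n')=6, C('t')=7, C('u')=8
L[0]='3': occ=0, LF[0]=C('3')+0=1+0=1
L[1]='8': occ=0, LF[1]=C('8')+0=2+0=2
L[2]='t': occ=0, LF[2]=C('t')+0=7+0=7
L[3]='g': occ=0, LF[3]=C('g')+0=4+0=4
L[4]='g': occ=1, LF[4]=C('g')+1=4+1=5
L[5]='u': occ=0, LF[5]=C('u')+0=8+0=8
L[6]='$': occ=0, LF[6]=C('$')+0=0+0=0
L[7]='e': occ=0, LF[7]=C('e')+0=3+0=3
L[8]='n': occ=0, LF[8]=C('n')+0=6+0=6

Answer: 1 2 7 4 5 8 0 3 6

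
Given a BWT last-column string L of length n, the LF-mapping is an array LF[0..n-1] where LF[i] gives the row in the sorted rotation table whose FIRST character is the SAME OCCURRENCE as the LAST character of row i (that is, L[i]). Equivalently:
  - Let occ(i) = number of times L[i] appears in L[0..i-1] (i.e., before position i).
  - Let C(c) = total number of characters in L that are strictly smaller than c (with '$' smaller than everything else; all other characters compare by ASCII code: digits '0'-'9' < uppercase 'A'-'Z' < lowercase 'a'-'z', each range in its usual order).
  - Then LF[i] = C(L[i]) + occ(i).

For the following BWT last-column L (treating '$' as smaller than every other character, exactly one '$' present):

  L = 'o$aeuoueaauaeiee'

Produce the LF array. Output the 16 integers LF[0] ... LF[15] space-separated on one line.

Char counts: '$':1, 'a':4, 'e':5, 'i':1, 'o':2, 'u':3
C (first-col start): C('$')=0, C('a')=1, C('e')=5, C('i')=10, C('o')=11, C('u')=13
L[0]='o': occ=0, LF[0]=C('o')+0=11+0=11
L[1]='$': occ=0, LF[1]=C('$')+0=0+0=0
L[2]='a': occ=0, LF[2]=C('a')+0=1+0=1
L[3]='e': occ=0, LF[3]=C('e')+0=5+0=5
L[4]='u': occ=0, LF[4]=C('u')+0=13+0=13
L[5]='o': occ=1, LF[5]=C('o')+1=11+1=12
L[6]='u': occ=1, LF[6]=C('u')+1=13+1=14
L[7]='e': occ=1, LF[7]=C('e')+1=5+1=6
L[8]='a': occ=1, LF[8]=C('a')+1=1+1=2
L[9]='a': occ=2, LF[9]=C('a')+2=1+2=3
L[10]='u': occ=2, LF[10]=C('u')+2=13+2=15
L[11]='a': occ=3, LF[11]=C('a')+3=1+3=4
L[12]='e': occ=2, LF[12]=C('e')+2=5+2=7
L[13]='i': occ=0, LF[13]=C('i')+0=10+0=10
L[14]='e': occ=3, LF[14]=C('e')+3=5+3=8
L[15]='e': occ=4, LF[15]=C('e')+4=5+4=9

Answer: 11 0 1 5 13 12 14 6 2 3 15 4 7 10 8 9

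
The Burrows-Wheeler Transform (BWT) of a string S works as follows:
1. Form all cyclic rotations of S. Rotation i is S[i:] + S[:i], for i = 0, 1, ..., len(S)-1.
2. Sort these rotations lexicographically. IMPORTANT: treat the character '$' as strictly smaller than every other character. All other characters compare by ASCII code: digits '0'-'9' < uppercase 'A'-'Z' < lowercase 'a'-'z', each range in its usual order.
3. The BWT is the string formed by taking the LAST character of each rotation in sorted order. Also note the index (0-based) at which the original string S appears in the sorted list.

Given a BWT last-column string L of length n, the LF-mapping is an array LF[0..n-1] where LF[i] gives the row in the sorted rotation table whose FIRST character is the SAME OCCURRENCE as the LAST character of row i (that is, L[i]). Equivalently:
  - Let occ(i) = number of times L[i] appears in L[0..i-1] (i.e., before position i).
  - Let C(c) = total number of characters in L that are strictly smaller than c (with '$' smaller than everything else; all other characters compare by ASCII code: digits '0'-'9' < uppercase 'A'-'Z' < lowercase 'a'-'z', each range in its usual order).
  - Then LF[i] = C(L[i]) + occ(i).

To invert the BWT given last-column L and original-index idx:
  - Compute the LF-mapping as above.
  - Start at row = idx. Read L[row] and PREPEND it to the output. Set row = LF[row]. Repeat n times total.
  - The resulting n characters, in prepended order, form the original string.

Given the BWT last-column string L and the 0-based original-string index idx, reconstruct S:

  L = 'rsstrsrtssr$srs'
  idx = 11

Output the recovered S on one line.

Answer: sstsrrsssrtrsr$

Derivation:
LF mapping: 1 6 7 13 2 8 3 14 9 10 4 0 11 5 12
Walk LF starting at row 11, prepending L[row]:
  step 1: row=11, L[11]='$', prepend. Next row=LF[11]=0
  step 2: row=0, L[0]='r', prepend. Next row=LF[0]=1
  step 3: row=1, L[1]='s', prepend. Next row=LF[1]=6
  step 4: row=6, L[6]='r', prepend. Next row=LF[6]=3
  step 5: row=3, L[3]='t', prepend. Next row=LF[3]=13
  step 6: row=13, L[13]='r', prepend. Next row=LF[13]=5
  step 7: row=5, L[5]='s', prepend. Next row=LF[5]=8
  step 8: row=8, L[8]='s', prepend. Next row=LF[8]=9
  step 9: row=9, L[9]='s', prepend. Next row=LF[9]=10
  step 10: row=10, L[10]='r', prepend. Next row=LF[10]=4
  step 11: row=4, L[4]='r', prepend. Next row=LF[4]=2
  step 12: row=2, L[2]='s', prepend. Next row=LF[2]=7
  step 13: row=7, L[7]='t', prepend. Next row=LF[7]=14
  step 14: row=14, L[14]='s', prepend. Next row=LF[14]=12
  step 15: row=12, L[12]='s', prepend. Next row=LF[12]=11
Reversed output: sstsrrsssrtrsr$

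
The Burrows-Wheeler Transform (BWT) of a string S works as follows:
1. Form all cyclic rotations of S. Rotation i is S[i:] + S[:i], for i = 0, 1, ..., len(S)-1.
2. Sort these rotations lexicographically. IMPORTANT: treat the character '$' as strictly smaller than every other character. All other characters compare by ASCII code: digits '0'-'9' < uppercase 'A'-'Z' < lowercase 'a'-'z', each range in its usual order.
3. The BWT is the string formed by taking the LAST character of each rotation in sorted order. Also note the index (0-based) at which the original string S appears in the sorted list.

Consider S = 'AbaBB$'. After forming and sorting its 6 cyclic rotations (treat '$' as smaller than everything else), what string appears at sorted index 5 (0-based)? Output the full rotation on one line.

All 6 rotations (rotation i = S[i:]+S[:i]):
  rot[0] = AbaBB$
  rot[1] = baBB$A
  rot[2] = aBB$Ab
  rot[3] = BB$Aba
  rot[4] = B$AbaB
  rot[5] = $AbaBB
Sorted (with $ < everything):
  sorted[0] = $AbaBB
  sorted[1] = AbaBB$
  sorted[2] = B$AbaB
  sorted[3] = BB$Aba
  sorted[4] = aBB$Ab
  sorted[5] = baBB$A
sorted[5] = baBB$A

Answer: baBB$A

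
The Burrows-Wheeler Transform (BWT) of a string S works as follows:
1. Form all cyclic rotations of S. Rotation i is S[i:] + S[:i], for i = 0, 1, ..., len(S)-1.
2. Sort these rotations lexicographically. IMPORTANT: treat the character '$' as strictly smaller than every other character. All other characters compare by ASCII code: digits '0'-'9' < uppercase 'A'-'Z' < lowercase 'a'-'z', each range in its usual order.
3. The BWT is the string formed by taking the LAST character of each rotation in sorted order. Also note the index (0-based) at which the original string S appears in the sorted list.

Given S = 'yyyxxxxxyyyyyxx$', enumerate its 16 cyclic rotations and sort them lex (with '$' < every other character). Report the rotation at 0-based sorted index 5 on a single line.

Answer: xxxyyyyyxx$yyyxx

Derivation:
All 16 rotations (rotation i = S[i:]+S[:i]):
  rot[0] = yyyxxxxxyyyyyxx$
  rot[1] = yyxxxxxyyyyyxx$y
  rot[2] = yxxxxxyyyyyxx$yy
  rot[3] = xxxxxyyyyyxx$yyy
  rot[4] = xxxxyyyyyxx$yyyx
  rot[5] = xxxyyyyyxx$yyyxx
  rot[6] = xxyyyyyxx$yyyxxx
  rot[7] = xyyyyyxx$yyyxxxx
  rot[8] = yyyyyxx$yyyxxxxx
  rot[9] = yyyyxx$yyyxxxxxy
  rot[10] = yyyxx$yyyxxxxxyy
  rot[11] = yyxx$yyyxxxxxyyy
  rot[12] = yxx$yyyxxxxxyyyy
  rot[13] = xx$yyyxxxxxyyyyy
  rot[14] = x$yyyxxxxxyyyyyx
  rot[15] = $yyyxxxxxyyyyyxx
Sorted (with $ < everything):
  sorted[0] = $yyyxxxxxyyyyyxx
  sorted[1] = x$yyyxxxxxyyyyyx
  sorted[2] = xx$yyyxxxxxyyyyy
  sorted[3] = xxxxxyyyyyxx$yyy
  sorted[4] = xxxxyyyyyxx$yyyx
  sorted[5] = xxxyyyyyxx$yyyxx
  sorted[6] = xxyyyyyxx$yyyxxx
  sorted[7] = xyyyyyxx$yyyxxxx
  sorted[8] = yxx$yyyxxxxxyyyy
  sorted[9] = yxxxxxyyyyyxx$yy
  sorted[10] = yyxx$yyyxxxxxyyy
  sorted[11] = yyxxxxxyyyyyxx$y
  sorted[12] = yyyxx$yyyxxxxxyy
  sorted[13] = yyyxxxxxyyyyyxx$
  sorted[14] = yyyyxx$yyyxxxxxy
  sorted[15] = yyyyyxx$yyyxxxxx
sorted[5] = xxxyyyyyxx$yyyxx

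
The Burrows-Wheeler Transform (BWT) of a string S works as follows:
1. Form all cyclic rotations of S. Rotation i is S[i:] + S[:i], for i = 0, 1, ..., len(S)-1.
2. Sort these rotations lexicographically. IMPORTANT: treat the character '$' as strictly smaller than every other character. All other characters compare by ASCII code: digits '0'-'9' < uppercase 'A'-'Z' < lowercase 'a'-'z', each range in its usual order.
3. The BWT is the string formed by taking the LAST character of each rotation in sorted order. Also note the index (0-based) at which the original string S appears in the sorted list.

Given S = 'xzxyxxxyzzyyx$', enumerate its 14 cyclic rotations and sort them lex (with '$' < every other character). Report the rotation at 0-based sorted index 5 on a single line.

Answer: xyzzyyx$xzxyxx

Derivation:
All 14 rotations (rotation i = S[i:]+S[:i]):
  rot[0] = xzxyxxxyzzyyx$
  rot[1] = zxyxxxyzzyyx$x
  rot[2] = xyxxxyzzyyx$xz
  rot[3] = yxxxyzzyyx$xzx
  rot[4] = xxxyzzyyx$xzxy
  rot[5] = xxyzzyyx$xzxyx
  rot[6] = xyzzyyx$xzxyxx
  rot[7] = yzzyyx$xzxyxxx
  rot[8] = zzyyx$xzxyxxxy
  rot[9] = zyyx$xzxyxxxyz
  rot[10] = yyx$xzxyxxxyzz
  rot[11] = yx$xzxyxxxyzzy
  rot[12] = x$xzxyxxxyzzyy
  rot[13] = $xzxyxxxyzzyyx
Sorted (with $ < everything):
  sorted[0] = $xzxyxxxyzzyyx
  sorted[1] = x$xzxyxxxyzzyy
  sorted[2] = xxxyzzyyx$xzxy
  sorted[3] = xxyzzyyx$xzxyx
  sorted[4] = xyxxxyzzyyx$xz
  sorted[5] = xyzzyyx$xzxyxx
  sorted[6] = xzxyxxxyzzyyx$
  sorted[7] = yx$xzxyxxxyzzy
  sorted[8] = yxxxyzzyyx$xzx
  sorted[9] = yyx$xzxyxxxyzz
  sorted[10] = yzzyyx$xzxyxxx
  sorted[11] = zxyxxxyzzyyx$x
  sorted[12] = zyyx$xzxyxxxyz
  sorted[13] = zzyyx$xzxyxxxy
sorted[5] = xyzzyyx$xzxyxx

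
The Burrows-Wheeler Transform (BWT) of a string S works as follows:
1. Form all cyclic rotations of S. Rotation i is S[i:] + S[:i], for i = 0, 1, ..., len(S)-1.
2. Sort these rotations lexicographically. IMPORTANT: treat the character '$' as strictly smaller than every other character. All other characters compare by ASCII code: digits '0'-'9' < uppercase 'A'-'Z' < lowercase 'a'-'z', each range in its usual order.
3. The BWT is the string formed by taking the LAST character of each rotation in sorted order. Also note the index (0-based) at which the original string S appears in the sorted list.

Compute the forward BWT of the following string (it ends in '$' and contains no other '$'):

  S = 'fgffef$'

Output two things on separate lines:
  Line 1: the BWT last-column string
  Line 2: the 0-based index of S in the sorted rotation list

Answer: ffefg$f
5

Derivation:
All 7 rotations (rotation i = S[i:]+S[:i]):
  rot[0] = fgffef$
  rot[1] = gffef$f
  rot[2] = ffef$fg
  rot[3] = fef$fgf
  rot[4] = ef$fgff
  rot[5] = f$fgffe
  rot[6] = $fgffef
Sorted (with $ < everything):
  sorted[0] = $fgffef  (last char: 'f')
  sorted[1] = ef$fgff  (last char: 'f')
  sorted[2] = f$fgffe  (last char: 'e')
  sorted[3] = fef$fgf  (last char: 'f')
  sorted[4] = ffef$fg  (last char: 'g')
  sorted[5] = fgffef$  (last char: '$')
  sorted[6] = gffef$f  (last char: 'f')
Last column: ffefg$f
Original string S is at sorted index 5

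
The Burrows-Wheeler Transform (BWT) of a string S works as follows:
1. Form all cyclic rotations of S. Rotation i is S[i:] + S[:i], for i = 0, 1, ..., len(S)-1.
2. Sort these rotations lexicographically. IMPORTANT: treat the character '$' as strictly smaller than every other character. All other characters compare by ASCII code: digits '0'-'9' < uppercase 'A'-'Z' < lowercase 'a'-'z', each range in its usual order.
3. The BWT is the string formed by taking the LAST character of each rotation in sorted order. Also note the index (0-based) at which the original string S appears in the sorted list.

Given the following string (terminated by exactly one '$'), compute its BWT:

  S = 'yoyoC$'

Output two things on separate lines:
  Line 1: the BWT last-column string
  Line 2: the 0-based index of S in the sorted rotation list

All 6 rotations (rotation i = S[i:]+S[:i]):
  rot[0] = yoyoC$
  rot[1] = oyoC$y
  rot[2] = yoC$yo
  rot[3] = oC$yoy
  rot[4] = C$yoyo
  rot[5] = $yoyoC
Sorted (with $ < everything):
  sorted[0] = $yoyoC  (last char: 'C')
  sorted[1] = C$yoyo  (last char: 'o')
  sorted[2] = oC$yoy  (last char: 'y')
  sorted[3] = oyoC$y  (last char: 'y')
  sorted[4] = yoC$yo  (last char: 'o')
  sorted[5] = yoyoC$  (last char: '$')
Last column: Coyyo$
Original string S is at sorted index 5

Answer: Coyyo$
5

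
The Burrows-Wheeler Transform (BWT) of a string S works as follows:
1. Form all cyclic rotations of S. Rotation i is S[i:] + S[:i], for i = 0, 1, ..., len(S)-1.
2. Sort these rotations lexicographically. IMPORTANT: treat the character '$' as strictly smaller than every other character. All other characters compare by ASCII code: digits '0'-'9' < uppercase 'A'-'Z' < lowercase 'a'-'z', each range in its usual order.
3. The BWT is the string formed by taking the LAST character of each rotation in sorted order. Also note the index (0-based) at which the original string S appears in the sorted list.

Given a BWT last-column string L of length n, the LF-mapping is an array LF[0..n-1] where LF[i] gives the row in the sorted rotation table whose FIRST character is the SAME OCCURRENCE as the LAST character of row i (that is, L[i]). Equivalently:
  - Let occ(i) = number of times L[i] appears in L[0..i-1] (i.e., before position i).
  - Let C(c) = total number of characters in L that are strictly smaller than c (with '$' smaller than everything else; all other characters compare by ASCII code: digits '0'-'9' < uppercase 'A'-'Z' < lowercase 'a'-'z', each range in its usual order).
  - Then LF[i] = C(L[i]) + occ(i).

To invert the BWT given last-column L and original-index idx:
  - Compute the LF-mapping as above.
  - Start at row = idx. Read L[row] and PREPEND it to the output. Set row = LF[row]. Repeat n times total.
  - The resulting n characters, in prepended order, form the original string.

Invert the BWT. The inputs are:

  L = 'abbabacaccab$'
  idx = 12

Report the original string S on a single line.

Answer: cbcbabaaacba$

Derivation:
LF mapping: 1 6 7 2 8 3 10 4 11 12 5 9 0
Walk LF starting at row 12, prepending L[row]:
  step 1: row=12, L[12]='$', prepend. Next row=LF[12]=0
  step 2: row=0, L[0]='a', prepend. Next row=LF[0]=1
  step 3: row=1, L[1]='b', prepend. Next row=LF[1]=6
  step 4: row=6, L[6]='c', prepend. Next row=LF[6]=10
  step 5: row=10, L[10]='a', prepend. Next row=LF[10]=5
  step 6: row=5, L[5]='a', prepend. Next row=LF[5]=3
  step 7: row=3, L[3]='a', prepend. Next row=LF[3]=2
  step 8: row=2, L[2]='b', prepend. Next row=LF[2]=7
  step 9: row=7, L[7]='a', prepend. Next row=LF[7]=4
  step 10: row=4, L[4]='b', prepend. Next row=LF[4]=8
  step 11: row=8, L[8]='c', prepend. Next row=LF[8]=11
  step 12: row=11, L[11]='b', prepend. Next row=LF[11]=9
  step 13: row=9, L[9]='c', prepend. Next row=LF[9]=12
Reversed output: cbcbabaaacba$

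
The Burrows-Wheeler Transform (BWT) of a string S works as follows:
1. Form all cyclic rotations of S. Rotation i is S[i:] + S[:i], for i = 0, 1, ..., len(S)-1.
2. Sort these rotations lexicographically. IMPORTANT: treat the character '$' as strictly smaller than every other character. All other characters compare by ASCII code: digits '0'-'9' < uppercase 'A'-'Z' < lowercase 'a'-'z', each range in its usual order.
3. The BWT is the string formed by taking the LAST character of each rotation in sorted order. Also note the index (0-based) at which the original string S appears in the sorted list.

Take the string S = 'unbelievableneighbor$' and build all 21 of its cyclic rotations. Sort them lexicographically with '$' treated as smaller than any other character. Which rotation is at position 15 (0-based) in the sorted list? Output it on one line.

Answer: nbelievableneighbor$u

Derivation:
All 21 rotations (rotation i = S[i:]+S[:i]):
  rot[0] = unbelievableneighbor$
  rot[1] = nbelievableneighbor$u
  rot[2] = believableneighbor$un
  rot[3] = elievableneighbor$unb
  rot[4] = lievableneighbor$unbe
  rot[5] = ievableneighbor$unbel
  rot[6] = evableneighbor$unbeli
  rot[7] = vableneighbor$unbelie
  rot[8] = ableneighbor$unbeliev
  rot[9] = bleneighbor$unbelieva
  rot[10] = leneighbor$unbelievab
  rot[11] = eneighbor$unbelievabl
  rot[12] = neighbor$unbelievable
  rot[13] = eighbor$unbelievablen
  rot[14] = ighbor$unbelievablene
  rot[15] = ghbor$unbelievablenei
  rot[16] = hbor$unbelievableneig
  rot[17] = bor$unbelievableneigh
  rot[18] = or$unbelievableneighb
  rot[19] = r$unbelievableneighbo
  rot[20] = $unbelievableneighbor
Sorted (with $ < everything):
  sorted[0] = $unbelievableneighbor
  sorted[1] = ableneighbor$unbeliev
  sorted[2] = believableneighbor$un
  sorted[3] = bleneighbor$unbelieva
  sorted[4] = bor$unbelievableneigh
  sorted[5] = eighbor$unbelievablen
  sorted[6] = elievableneighbor$unb
  sorted[7] = eneighbor$unbelievabl
  sorted[8] = evableneighbor$unbeli
  sorted[9] = ghbor$unbelievablenei
  sorted[10] = hbor$unbelievableneig
  sorted[11] = ievableneighbor$unbel
  sorted[12] = ighbor$unbelievablene
  sorted[13] = leneighbor$unbelievab
  sorted[14] = lievableneighbor$unbe
  sorted[15] = nbelievableneighbor$u
  sorted[16] = neighbor$unbelievable
  sorted[17] = or$unbelievableneighb
  sorted[18] = r$unbelievableneighbo
  sorted[19] = unbelievableneighbor$
  sorted[20] = vableneighbor$unbelie
sorted[15] = nbelievableneighbor$u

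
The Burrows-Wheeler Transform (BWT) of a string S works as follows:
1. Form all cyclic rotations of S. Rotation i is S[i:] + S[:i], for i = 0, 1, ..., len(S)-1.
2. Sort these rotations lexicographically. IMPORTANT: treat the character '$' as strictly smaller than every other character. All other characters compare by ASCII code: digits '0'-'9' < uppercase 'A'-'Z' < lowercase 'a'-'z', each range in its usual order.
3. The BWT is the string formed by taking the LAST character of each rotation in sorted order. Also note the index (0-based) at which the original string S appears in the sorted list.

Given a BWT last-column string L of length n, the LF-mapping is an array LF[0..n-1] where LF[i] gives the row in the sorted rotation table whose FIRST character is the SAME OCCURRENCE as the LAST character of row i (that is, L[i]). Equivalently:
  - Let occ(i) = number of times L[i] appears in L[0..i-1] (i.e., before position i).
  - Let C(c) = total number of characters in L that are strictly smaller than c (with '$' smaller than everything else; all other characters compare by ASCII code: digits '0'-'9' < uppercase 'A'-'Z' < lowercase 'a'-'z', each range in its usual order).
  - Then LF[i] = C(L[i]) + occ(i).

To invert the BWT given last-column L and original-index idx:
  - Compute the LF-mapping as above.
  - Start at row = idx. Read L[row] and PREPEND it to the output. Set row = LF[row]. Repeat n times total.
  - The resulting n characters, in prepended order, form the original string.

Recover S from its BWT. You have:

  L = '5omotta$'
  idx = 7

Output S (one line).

Answer: tomato5$

Derivation:
LF mapping: 1 4 3 5 6 7 2 0
Walk LF starting at row 7, prepending L[row]:
  step 1: row=7, L[7]='$', prepend. Next row=LF[7]=0
  step 2: row=0, L[0]='5', prepend. Next row=LF[0]=1
  step 3: row=1, L[1]='o', prepend. Next row=LF[1]=4
  step 4: row=4, L[4]='t', prepend. Next row=LF[4]=6
  step 5: row=6, L[6]='a', prepend. Next row=LF[6]=2
  step 6: row=2, L[2]='m', prepend. Next row=LF[2]=3
  step 7: row=3, L[3]='o', prepend. Next row=LF[3]=5
  step 8: row=5, L[5]='t', prepend. Next row=LF[5]=7
Reversed output: tomato5$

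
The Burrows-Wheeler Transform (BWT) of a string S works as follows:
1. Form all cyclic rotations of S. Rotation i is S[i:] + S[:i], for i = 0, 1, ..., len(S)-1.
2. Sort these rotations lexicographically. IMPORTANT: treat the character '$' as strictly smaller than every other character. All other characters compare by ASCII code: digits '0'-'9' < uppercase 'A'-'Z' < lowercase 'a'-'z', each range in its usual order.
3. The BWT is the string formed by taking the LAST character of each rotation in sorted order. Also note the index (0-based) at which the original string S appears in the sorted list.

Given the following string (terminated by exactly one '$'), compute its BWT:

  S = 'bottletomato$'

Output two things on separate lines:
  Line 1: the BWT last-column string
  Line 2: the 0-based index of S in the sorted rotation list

Answer: om$ltottbtaeo
2

Derivation:
All 13 rotations (rotation i = S[i:]+S[:i]):
  rot[0] = bottletomato$
  rot[1] = ottletomato$b
  rot[2] = ttletomato$bo
  rot[3] = tletomato$bot
  rot[4] = letomato$bott
  rot[5] = etomato$bottl
  rot[6] = tomato$bottle
  rot[7] = omato$bottlet
  rot[8] = mato$bottleto
  rot[9] = ato$bottletom
  rot[10] = to$bottletoma
  rot[11] = o$bottletomat
  rot[12] = $bottletomato
Sorted (with $ < everything):
  sorted[0] = $bottletomato  (last char: 'o')
  sorted[1] = ato$bottletom  (last char: 'm')
  sorted[2] = bottletomato$  (last char: '$')
  sorted[3] = etomato$bottl  (last char: 'l')
  sorted[4] = letomato$bott  (last char: 't')
  sorted[5] = mato$bottleto  (last char: 'o')
  sorted[6] = o$bottletomat  (last char: 't')
  sorted[7] = omato$bottlet  (last char: 't')
  sorted[8] = ottletomato$b  (last char: 'b')
  sorted[9] = tletomato$bot  (last char: 't')
  sorted[10] = to$bottletoma  (last char: 'a')
  sorted[11] = tomato$bottle  (last char: 'e')
  sorted[12] = ttletomato$bo  (last char: 'o')
Last column: om$ltottbtaeo
Original string S is at sorted index 2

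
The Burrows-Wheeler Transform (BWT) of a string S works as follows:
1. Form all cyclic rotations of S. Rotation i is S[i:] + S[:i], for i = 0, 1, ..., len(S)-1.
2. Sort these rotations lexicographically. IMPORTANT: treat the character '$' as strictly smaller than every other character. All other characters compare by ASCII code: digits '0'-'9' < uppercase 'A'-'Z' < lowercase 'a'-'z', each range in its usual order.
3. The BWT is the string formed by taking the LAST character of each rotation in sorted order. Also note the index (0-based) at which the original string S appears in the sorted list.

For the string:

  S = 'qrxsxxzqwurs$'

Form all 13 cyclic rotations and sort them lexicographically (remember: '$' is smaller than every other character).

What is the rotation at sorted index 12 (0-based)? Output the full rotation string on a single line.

All 13 rotations (rotation i = S[i:]+S[:i]):
  rot[0] = qrxsxxzqwurs$
  rot[1] = rxsxxzqwurs$q
  rot[2] = xsxxzqwurs$qr
  rot[3] = sxxzqwurs$qrx
  rot[4] = xxzqwurs$qrxs
  rot[5] = xzqwurs$qrxsx
  rot[6] = zqwurs$qrxsxx
  rot[7] = qwurs$qrxsxxz
  rot[8] = wurs$qrxsxxzq
  rot[9] = urs$qrxsxxzqw
  rot[10] = rs$qrxsxxzqwu
  rot[11] = s$qrxsxxzqwur
  rot[12] = $qrxsxxzqwurs
Sorted (with $ < everything):
  sorted[0] = $qrxsxxzqwurs
  sorted[1] = qrxsxxzqwurs$
  sorted[2] = qwurs$qrxsxxz
  sorted[3] = rs$qrxsxxzqwu
  sorted[4] = rxsxxzqwurs$q
  sorted[5] = s$qrxsxxzqwur
  sorted[6] = sxxzqwurs$qrx
  sorted[7] = urs$qrxsxxzqw
  sorted[8] = wurs$qrxsxxzq
  sorted[9] = xsxxzqwurs$qr
  sorted[10] = xxzqwurs$qrxs
  sorted[11] = xzqwurs$qrxsx
  sorted[12] = zqwurs$qrxsxx
sorted[12] = zqwurs$qrxsxx

Answer: zqwurs$qrxsxx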